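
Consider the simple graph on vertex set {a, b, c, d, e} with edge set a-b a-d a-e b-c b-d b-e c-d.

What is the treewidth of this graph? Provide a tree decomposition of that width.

Each bag holds 3 vertices, so the decomposition has width 2, which upper-bounds the treewidth. For the lower bound, the 3 vertices {b, c, d} are pairwise adjacent, and any tree decomposition puts a clique entirely inside one bag — forcing width ≥ 2. Therefore the treewidth is 2.

Treewidth 2.
One such decomposition:
Bags: B1 = {a, b, d}  B2 = {a, b, e}  B3 = {b, c, d}
Tree: B1–B2, B1–B3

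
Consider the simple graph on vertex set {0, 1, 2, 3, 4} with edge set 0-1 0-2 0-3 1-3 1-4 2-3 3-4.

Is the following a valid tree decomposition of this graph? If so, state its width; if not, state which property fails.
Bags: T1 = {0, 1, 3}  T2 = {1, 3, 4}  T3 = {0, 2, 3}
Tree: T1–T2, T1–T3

Vertex coverage: the bags together contain {0, 1, 2, 3, 4}, the full vertex set. Edge coverage: each edge of G has both endpoints in at least one bag. Running intersection: for every vertex, the bags containing it form a connected subtree. All three properties hold, so this is a valid tree decomposition of width max|bag| − 1 = 2, and hence tw(G) ≤ 2.

Yes; width 2.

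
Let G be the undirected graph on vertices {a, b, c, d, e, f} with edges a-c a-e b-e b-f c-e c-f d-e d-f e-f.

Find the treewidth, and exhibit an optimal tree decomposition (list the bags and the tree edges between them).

Treewidth 2.
Bags: B1 = {b, e, f}  B2 = {d, e, f}  B3 = {c, e, f}  B4 = {a, c, e}
Tree: B1–B2, B1–B3, B3–B4

Every bag has size at most 3, so the width is 3 − 1 = 2 and tw(G) ≤ 2. For the lower bound, the 3 vertices {a, c, e} are pairwise adjacent, and any tree decomposition puts a clique entirely inside one bag — forcing width ≥ 2. Hence tw(G) = 2 exactly.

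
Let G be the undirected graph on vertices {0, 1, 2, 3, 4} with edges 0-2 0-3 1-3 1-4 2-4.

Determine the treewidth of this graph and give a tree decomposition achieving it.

The largest bag has 3 vertices, giving width 2; this decomposition certifies tw(G) ≤ 2. For the lower bound, G contains the cycle 4–1–3–0–2–4, so G is not a forest; only forests have treewidth ≤ 1, hence tw(G) ≥ 2. The upper and lower bounds meet at 2, so that is the treewidth.

Treewidth 2.
One optimal decomposition is:
Bags: B1 = {1, 3, 4}  B2 = {0, 3, 4}  B3 = {0, 2, 4}
Tree: B1–B2, B2–B3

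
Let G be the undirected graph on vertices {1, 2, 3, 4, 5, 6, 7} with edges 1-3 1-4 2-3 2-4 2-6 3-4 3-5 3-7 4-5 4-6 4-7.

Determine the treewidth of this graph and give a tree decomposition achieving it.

Each bag holds 3 vertices, so the decomposition has width 2, which upper-bounds the treewidth. For the lower bound, the 3 vertices {1, 3, 4} are pairwise adjacent, and any tree decomposition puts a clique entirely inside one bag — forcing width ≥ 2. Hence tw(G) = 2 exactly.

Treewidth 2.
One optimal decomposition is:
Bags: B1 = {2, 3, 4}  B2 = {1, 3, 4}  B3 = {2, 4, 6}  B4 = {3, 4, 7}  B5 = {3, 4, 5}
Tree: B1–B2, B1–B3, B1–B4, B1–B5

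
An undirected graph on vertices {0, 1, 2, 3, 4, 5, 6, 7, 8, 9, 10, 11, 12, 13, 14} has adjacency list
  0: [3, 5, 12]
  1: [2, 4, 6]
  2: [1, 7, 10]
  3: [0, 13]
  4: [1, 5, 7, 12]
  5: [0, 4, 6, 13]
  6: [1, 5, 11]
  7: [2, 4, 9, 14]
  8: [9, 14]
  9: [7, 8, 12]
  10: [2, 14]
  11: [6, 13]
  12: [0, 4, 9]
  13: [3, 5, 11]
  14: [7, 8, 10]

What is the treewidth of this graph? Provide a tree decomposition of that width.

Every bag has size at most 4, so the width is 4 − 1 = 3 and tw(G) ≤ 3. For the lower bound: the 4 vertex sets {3,11,13}, {0}, {5}, {1,4,6,12} are disjoint, each induces a connected subgraph, and every pair is joined by at least one edge of G. Contracting each set to a single vertex therefore yields K_{4} as a minor, and since treewidth is minor-monotone, tw(G) ≥ tw(K_{4}) = 3. Combining the bounds, tw(G) = 3.

Treewidth 3.
One such decomposition:
Bags: B1 = {0, 3, 11, 13}  B2 = {0, 5, 11, 13}  B3 = {0, 5, 6, 11}  B4 = {0, 5, 6, 12}  B5 = {4, 5, 6, 12}  B6 = {1, 4, 6, 12}  B7 = {1, 4, 9, 12}  B8 = {1, 4, 7, 9}  B9 = {1, 2, 7, 9}  B10 = {2, 7, 8, 9}  B11 = {2, 7, 8, 14}  B12 = {2, 8, 10, 14}
Tree: B1–B2, B2–B3, B3–B4, B4–B5, B5–B6, B6–B7, B7–B8, B8–B9, B9–B10, B10–B11, B11–B12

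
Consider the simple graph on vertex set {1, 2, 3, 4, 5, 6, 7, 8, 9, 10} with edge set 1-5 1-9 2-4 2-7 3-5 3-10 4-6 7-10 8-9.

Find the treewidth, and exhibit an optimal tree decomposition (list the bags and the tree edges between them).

Treewidth 1.
One optimal decomposition is:
Bags: B1 = {8, 9}  B2 = {1, 9}  B3 = {1, 5}  B4 = {3, 5}  B5 = {3, 10}  B6 = {7, 10}  B7 = {2, 7}  B8 = {2, 4}  B9 = {4, 6}
Tree: B1–B2, B2–B3, B3–B4, B4–B5, B5–B6, B6–B7, B7–B8, B8–B9

Each bag holds 2 vertices, so the decomposition has width 1, which upper-bounds the treewidth. Any graph with an edge has treewidth ≥ 1, and G has the edge 8–9. Combining the bounds, tw(G) = 1.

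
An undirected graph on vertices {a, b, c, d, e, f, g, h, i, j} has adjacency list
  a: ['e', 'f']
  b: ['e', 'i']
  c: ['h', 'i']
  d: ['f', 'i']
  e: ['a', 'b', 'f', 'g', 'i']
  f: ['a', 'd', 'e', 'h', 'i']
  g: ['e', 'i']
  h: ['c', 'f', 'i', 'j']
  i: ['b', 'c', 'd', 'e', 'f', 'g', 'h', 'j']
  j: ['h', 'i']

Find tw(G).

A width-2 tree decomposition is:
Bags: B1 = {d, f, i}  B2 = {f, h, i}  B3 = {e, f, i}  B4 = {b, e, i}  B5 = {e, g, i}  B6 = {h, i, j}  B7 = {a, e, f}  B8 = {c, h, i}
Tree: B1–B2, B2–B3, B3–B4, B3–B5, B2–B6, B3–B7, B2–B8
The largest bag has 3 vertices, giving width 2; this decomposition certifies tw(G) ≤ 2. On the other hand G contains the 3-clique {a, e, f}. A clique must lie in a single bag of any decomposition, so no decomposition can have width below 2. Combining the bounds, tw(G) = 2.

2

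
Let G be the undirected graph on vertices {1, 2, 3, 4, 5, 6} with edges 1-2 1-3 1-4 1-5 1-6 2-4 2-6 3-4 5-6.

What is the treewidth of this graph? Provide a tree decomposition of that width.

The largest bag has 3 vertices, giving width 2; this decomposition certifies tw(G) ≤ 2. On the other hand G contains the 3-clique {1, 2, 4}. A clique must lie in a single bag of any decomposition, so no decomposition can have width below 2. Therefore the treewidth is 2.

Treewidth 2.
One such decomposition:
Bags: B1 = {1, 3, 4}  B2 = {1, 2, 4}  B3 = {1, 2, 6}  B4 = {1, 5, 6}
Tree: B1–B2, B2–B3, B3–B4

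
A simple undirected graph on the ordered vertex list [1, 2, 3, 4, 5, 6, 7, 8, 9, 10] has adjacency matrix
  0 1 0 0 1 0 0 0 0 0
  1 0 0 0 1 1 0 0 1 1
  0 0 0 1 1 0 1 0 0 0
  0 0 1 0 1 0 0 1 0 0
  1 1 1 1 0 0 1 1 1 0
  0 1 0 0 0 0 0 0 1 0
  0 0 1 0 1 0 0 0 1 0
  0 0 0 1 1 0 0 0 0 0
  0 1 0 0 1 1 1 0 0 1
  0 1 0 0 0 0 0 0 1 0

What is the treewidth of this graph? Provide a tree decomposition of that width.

Each bag holds 3 vertices, so the decomposition has width 2, which upper-bounds the treewidth. On the other hand G contains the 3-clique {2, 9, 10}. A clique must lie in a single bag of any decomposition, so no decomposition can have width below 2. Combining the bounds, tw(G) = 2.

Treewidth 2.
Bags: B1 = {5, 7, 9}  B2 = {2, 5, 9}  B3 = {3, 5, 7}  B4 = {3, 4, 5}  B5 = {4, 5, 8}  B6 = {1, 2, 5}  B7 = {2, 6, 9}  B8 = {2, 9, 10}
Tree: B1–B2, B1–B3, B3–B4, B4–B5, B2–B6, B2–B7, B2–B8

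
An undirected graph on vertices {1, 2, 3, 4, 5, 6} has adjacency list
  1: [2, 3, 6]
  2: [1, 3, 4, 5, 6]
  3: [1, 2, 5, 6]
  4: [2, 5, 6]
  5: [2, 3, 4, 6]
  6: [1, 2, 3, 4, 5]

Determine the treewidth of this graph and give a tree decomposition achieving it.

Every bag has size at most 4, so the width is 4 − 1 = 3 and tw(G) ≤ 3. For the lower bound, the 4 vertices {1, 2, 3, 6} are pairwise adjacent, and any tree decomposition puts a clique entirely inside one bag — forcing width ≥ 3. Therefore the treewidth is 3.

Treewidth 3.
One such decomposition:
Bags: B1 = {2, 3, 5, 6}  B2 = {2, 4, 5, 6}  B3 = {1, 2, 3, 6}
Tree: B1–B2, B1–B3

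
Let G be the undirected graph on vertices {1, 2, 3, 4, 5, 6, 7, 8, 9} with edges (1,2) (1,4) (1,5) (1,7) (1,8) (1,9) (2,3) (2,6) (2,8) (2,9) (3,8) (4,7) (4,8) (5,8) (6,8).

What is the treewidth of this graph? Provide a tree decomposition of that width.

Treewidth 2.
One such decomposition:
Bags: B1 = {2, 3, 8}  B2 = {1, 2, 8}  B3 = {1, 5, 8}  B4 = {2, 6, 8}  B5 = {1, 4, 8}  B6 = {1, 4, 7}  B7 = {1, 2, 9}
Tree: B1–B2, B2–B3, B2–B4, B2–B5, B5–B6, B2–B7

Every bag has size at most 3, so the width is 3 − 1 = 2 and tw(G) ≤ 2. For the lower bound, the 3 vertices {1, 2, 8} are pairwise adjacent, and any tree decomposition puts a clique entirely inside one bag — forcing width ≥ 2. Combining the bounds, tw(G) = 2.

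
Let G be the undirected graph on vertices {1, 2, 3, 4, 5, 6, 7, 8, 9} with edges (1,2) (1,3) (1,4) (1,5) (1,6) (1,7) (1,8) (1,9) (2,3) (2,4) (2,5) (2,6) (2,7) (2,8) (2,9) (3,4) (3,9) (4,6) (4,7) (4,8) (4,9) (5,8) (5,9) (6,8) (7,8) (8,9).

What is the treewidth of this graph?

4

A width-4 tree decomposition is:
Bags: B1 = {1, 2, 4, 6, 8}  B2 = {1, 2, 4, 8, 9}  B3 = {1, 2, 5, 8, 9}  B4 = {1, 2, 3, 4, 9}  B5 = {1, 2, 4, 7, 8}
Tree: B1–B2, B2–B3, B2–B4, B2–B5
The largest bag has 5 vertices, giving width 4; this decomposition certifies tw(G) ≤ 4. For the lower bound, the 5 vertices {1, 2, 4, 8, 9} are pairwise adjacent, and any tree decomposition puts a clique entirely inside one bag — forcing width ≥ 4. Combining the bounds, tw(G) = 4.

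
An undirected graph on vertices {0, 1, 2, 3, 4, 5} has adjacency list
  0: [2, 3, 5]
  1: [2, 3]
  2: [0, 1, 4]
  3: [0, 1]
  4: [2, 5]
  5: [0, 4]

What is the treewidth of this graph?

A width-2 tree decomposition is:
Bags: B1 = {0, 4, 5}  B2 = {0, 2, 4}  B3 = {0, 2, 3}  B4 = {1, 2, 3}
Tree: B1–B2, B2–B3, B3–B4
Every bag has size at most 3, so the width is 3 − 1 = 2 and tw(G) ≤ 2. For the lower bound, G contains the cycle 5–4–2–0–5, so G is not a forest; only forests have treewidth ≤ 1, hence tw(G) ≥ 2. Therefore the treewidth is 2.

2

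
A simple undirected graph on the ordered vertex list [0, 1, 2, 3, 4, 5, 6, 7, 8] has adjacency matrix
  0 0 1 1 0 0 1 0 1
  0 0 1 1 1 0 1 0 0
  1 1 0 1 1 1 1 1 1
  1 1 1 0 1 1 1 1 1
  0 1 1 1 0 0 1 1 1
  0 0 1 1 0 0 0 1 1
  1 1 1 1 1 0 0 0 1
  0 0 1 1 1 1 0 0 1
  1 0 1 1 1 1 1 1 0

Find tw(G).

A width-4 tree decomposition is:
Bags: B1 = {2, 3, 4, 6, 8}  B2 = {0, 2, 3, 6, 8}  B3 = {1, 2, 3, 4, 6}  B4 = {2, 3, 4, 7, 8}  B5 = {2, 3, 5, 7, 8}
Tree: B1–B2, B1–B3, B1–B4, B4–B5
The largest bag has 5 vertices, giving width 4; this decomposition certifies tw(G) ≤ 4. On the other hand G contains the 5-clique {0, 2, 3, 6, 8}. A clique must lie in a single bag of any decomposition, so no decomposition can have width below 4. Combining the bounds, tw(G) = 4.

4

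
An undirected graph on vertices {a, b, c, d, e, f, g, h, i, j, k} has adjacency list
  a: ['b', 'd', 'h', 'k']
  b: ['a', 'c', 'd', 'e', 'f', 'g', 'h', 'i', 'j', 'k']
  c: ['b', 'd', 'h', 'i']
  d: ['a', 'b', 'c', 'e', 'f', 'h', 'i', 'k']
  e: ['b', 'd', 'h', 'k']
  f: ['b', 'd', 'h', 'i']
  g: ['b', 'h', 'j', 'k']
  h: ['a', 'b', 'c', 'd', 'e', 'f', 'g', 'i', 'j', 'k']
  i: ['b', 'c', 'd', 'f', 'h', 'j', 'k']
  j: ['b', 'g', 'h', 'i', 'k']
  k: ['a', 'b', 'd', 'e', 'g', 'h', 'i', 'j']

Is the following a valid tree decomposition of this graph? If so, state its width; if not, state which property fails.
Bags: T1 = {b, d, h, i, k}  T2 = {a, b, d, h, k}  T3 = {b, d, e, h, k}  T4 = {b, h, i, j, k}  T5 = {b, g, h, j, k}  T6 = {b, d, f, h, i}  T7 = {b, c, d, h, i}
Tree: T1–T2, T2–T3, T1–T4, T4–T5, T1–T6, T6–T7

Checking the three conditions: (i) the bags cover all of {a, b, c, d, e, f, g, h, i, j, k}; (ii) for each edge, some bag contains both endpoints; (iii) the bags containing any fixed vertex form a subtree. All hold, so the decomposition is valid with width 5 − 1 = 4.

Yes; width 4.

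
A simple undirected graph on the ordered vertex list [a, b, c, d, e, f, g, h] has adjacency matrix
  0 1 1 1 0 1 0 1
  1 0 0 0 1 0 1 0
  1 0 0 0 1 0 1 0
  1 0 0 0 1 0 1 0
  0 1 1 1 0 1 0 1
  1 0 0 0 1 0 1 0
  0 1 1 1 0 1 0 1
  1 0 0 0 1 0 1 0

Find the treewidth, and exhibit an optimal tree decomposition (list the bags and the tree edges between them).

Every bag has size at most 4, so the width is 4 − 1 = 3 and tw(G) ≤ 3. For the lower bound: the 4 vertex sets {e,h}, {a,b}, {g}, {c} are disjoint, each induces a connected subgraph, and every pair is joined by at least one edge of G. Contracting each set to a single vertex therefore yields K_{4} as a minor, and since treewidth is minor-monotone, tw(G) ≥ tw(K_{4}) = 3. Hence tw(G) = 3 exactly.

Treewidth 3.
One optimal decomposition is:
Bags: B1 = {a, e, g, h}  B2 = {a, b, e, g}  B3 = {a, c, e, g}  B4 = {a, e, f, g}  B5 = {a, d, e, g}
Tree: B1–B2, B2–B3, B3–B4, B4–B5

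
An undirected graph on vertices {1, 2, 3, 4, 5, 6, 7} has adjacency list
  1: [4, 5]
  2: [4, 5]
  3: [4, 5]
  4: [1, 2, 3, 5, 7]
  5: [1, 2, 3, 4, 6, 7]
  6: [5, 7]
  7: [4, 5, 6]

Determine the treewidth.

A width-2 tree decomposition is:
Bags: B1 = {3, 4, 5}  B2 = {4, 5, 7}  B3 = {1, 4, 5}  B4 = {5, 6, 7}  B5 = {2, 4, 5}
Tree: B1–B2, B1–B3, B2–B4, B2–B5
Every bag has size at most 3, so the width is 3 − 1 = 2 and tw(G) ≤ 2. On the other hand G contains the 3-clique {1, 4, 5}. A clique must lie in a single bag of any decomposition, so no decomposition can have width below 2. Combining the bounds, tw(G) = 2.

2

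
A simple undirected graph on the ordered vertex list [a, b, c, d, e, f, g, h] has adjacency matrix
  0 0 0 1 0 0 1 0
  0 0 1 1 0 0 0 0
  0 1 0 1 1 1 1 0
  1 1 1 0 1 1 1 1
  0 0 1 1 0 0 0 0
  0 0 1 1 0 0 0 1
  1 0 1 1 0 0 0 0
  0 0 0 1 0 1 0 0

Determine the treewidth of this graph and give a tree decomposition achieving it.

Treewidth 2.
One optimal decomposition is:
Bags: B1 = {b, c, d}  B2 = {c, d, e}  B3 = {c, d, f}  B4 = {c, d, g}  B5 = {d, f, h}  B6 = {a, d, g}
Tree: B1–B2, B2–B3, B1–B4, B3–B5, B4–B6

Every bag has size at most 3, so the width is 3 − 1 = 2 and tw(G) ≤ 2. On the other hand G contains the 3-clique {d, f, h}. A clique must lie in a single bag of any decomposition, so no decomposition can have width below 2. Combining the bounds, tw(G) = 2.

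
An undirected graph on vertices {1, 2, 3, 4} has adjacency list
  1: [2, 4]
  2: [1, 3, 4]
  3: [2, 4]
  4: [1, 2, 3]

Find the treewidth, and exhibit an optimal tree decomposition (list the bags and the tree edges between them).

The largest bag has 3 vertices, giving width 2; this decomposition certifies tw(G) ≤ 2. Conversely, {1, 2, 4} is a clique of size 3, and the vertices of any clique must share a bag in every tree decomposition; so some bag has ≥ 3 vertices and tw(G) ≥ 2. Hence tw(G) = 2 exactly.

Treewidth 2.
One such decomposition:
Bags: B1 = {2, 3, 4}  B2 = {1, 2, 4}
Tree: B1–B2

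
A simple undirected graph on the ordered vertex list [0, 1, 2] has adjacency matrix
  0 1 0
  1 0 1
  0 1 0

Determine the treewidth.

1

A width-1 tree decomposition is:
Bags: B1 = {1, 2}  B2 = {0, 1}
Tree: B1–B2
Every bag has size at most 2, so the width is 2 − 1 = 1 and tw(G) ≤ 1. Any graph with an edge has treewidth ≥ 1, and G has the edge 1–2. Hence tw(G) = 1 exactly.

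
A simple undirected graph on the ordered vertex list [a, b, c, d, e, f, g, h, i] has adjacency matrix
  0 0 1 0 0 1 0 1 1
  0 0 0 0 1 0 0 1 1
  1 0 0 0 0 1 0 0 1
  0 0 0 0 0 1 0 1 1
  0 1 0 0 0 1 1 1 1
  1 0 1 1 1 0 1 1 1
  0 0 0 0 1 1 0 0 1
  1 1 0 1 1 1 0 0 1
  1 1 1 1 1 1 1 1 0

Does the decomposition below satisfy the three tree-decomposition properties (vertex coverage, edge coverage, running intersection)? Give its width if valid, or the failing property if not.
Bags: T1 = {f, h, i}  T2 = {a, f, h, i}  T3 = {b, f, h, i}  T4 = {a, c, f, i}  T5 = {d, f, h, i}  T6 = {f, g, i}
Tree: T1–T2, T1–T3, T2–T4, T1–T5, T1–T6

No — vertex e appears in no bag.

A tree decomposition must satisfy three properties: every vertex lies in some bag; for every edge, both endpoints lie together in some bag; and for every vertex, the bags containing it form a connected subtree. Here vertex e appears in no bag, so the decomposition is invalid.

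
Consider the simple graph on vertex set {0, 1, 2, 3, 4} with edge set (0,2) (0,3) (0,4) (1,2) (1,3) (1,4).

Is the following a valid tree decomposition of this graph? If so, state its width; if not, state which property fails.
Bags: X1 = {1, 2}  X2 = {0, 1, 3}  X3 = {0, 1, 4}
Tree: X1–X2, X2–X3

A tree decomposition must satisfy three properties: every vertex lies in some bag; for every edge, both endpoints lie together in some bag; and for every vertex, the bags containing it form a connected subtree. Here edge (0,2) lies in no bag, so the decomposition is invalid.

No — edge (0,2) lies in no bag.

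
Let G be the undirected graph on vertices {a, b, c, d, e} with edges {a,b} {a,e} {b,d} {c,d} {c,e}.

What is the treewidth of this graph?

2

A width-2 tree decomposition is:
Bags: B1 = {b, c, d}  B2 = {a, b, c}  B3 = {a, c, e}
Tree: B1–B2, B2–B3
The largest bag has 3 vertices, giving width 2; this decomposition certifies tw(G) ≤ 2. For the lower bound, G contains the cycle c–d–b–a–e–c, so G is not a forest; only forests have treewidth ≤ 1, hence tw(G) ≥ 2. Hence tw(G) = 2 exactly.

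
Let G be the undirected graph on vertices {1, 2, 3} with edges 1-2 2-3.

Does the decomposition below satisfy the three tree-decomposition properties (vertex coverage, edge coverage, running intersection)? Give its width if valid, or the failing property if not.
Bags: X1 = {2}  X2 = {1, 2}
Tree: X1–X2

A tree decomposition must satisfy three properties: every vertex lies in some bag; for every edge, both endpoints lie together in some bag; and for every vertex, the bags containing it form a connected subtree. Here vertex 3 appears in no bag, so the decomposition is invalid.

No — vertex 3 appears in no bag.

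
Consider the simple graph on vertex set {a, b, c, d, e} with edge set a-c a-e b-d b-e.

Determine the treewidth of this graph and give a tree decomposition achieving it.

Each bag holds 2 vertices, so the decomposition has width 1, which upper-bounds the treewidth. Since G has at least one edge (e.g. a–e), it is not an edgeless graph, so tw(G) ≥ 1. Therefore the treewidth is 1.

Treewidth 1.
Bags: B1 = {a, e}  B2 = {a, c}  B3 = {b, e}  B4 = {b, d}
Tree: B1–B2, B1–B3, B3–B4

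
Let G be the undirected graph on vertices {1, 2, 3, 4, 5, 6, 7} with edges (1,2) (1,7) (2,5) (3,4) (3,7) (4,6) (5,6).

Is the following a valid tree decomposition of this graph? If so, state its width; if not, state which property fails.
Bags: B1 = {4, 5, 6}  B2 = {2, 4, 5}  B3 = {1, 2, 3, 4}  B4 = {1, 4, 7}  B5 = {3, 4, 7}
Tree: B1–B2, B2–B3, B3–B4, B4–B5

A tree decomposition must satisfy three properties: every vertex lies in some bag; for every edge, both endpoints lie together in some bag; and for every vertex, the bags containing it form a connected subtree. Here bags containing vertex 3 are not connected in the tree, so the decomposition is invalid.

No — bags containing vertex 3 are not connected in the tree.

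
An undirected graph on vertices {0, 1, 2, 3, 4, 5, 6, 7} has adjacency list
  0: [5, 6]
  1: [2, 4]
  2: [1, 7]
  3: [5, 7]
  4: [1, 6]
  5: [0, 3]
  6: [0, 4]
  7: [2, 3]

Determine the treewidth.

A width-2 tree decomposition is:
Bags: B1 = {0, 3, 5}  B2 = {0, 3, 7}  B3 = {0, 2, 7}  B4 = {0, 1, 2}  B5 = {0, 1, 4}  B6 = {0, 4, 6}
Tree: B1–B2, B2–B3, B3–B4, B4–B5, B5–B6
Every bag has size at most 3, so the width is 3 − 1 = 2 and tw(G) ≤ 2. For the lower bound, G contains the cycle 0–5–3–7–2–1–4–6–0, so G is not a forest; only forests have treewidth ≤ 1, hence tw(G) ≥ 2. Combining the bounds, tw(G) = 2.

2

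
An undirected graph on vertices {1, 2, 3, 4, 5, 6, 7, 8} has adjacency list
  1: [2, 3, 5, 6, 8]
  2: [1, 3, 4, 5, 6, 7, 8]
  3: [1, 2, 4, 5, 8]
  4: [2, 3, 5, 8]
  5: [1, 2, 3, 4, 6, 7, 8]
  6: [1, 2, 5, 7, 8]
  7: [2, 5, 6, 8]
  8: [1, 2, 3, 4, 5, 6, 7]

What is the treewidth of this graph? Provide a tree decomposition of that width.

Treewidth 4.
One optimal decomposition is:
Bags: B1 = {1, 2, 3, 5, 8}  B2 = {1, 2, 5, 6, 8}  B3 = {2, 5, 6, 7, 8}  B4 = {2, 3, 4, 5, 8}
Tree: B1–B2, B2–B3, B1–B4

Each bag holds 5 vertices, so the decomposition has width 4, which upper-bounds the treewidth. Conversely, {1, 2, 3, 5, 8} is a clique of size 5, and the vertices of any clique must share a bag in every tree decomposition; so some bag has ≥ 5 vertices and tw(G) ≥ 4. The upper and lower bounds meet at 4, so that is the treewidth.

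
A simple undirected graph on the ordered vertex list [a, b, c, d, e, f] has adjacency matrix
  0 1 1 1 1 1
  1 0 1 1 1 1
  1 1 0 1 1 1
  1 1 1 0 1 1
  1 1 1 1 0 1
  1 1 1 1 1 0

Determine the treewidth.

5

A width-5 tree decomposition is:
Bags: B1 = {a, b, c, d, e, f}
Tree: (single bag)
With just one bag of size 6, the width is 6 − 1 = 5, so tw(G) ≤ 5. Conversely, {a, b, c, d, e, f} is a clique of size 6, and the vertices of any clique must share a bag in every tree decomposition; so some bag has ≥ 6 vertices and tw(G) ≥ 5. Hence tw(G) = 5 exactly.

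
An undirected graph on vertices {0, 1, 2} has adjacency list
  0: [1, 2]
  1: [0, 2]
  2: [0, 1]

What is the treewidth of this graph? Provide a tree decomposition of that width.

With just one bag of size 3, the width is 3 − 1 = 2, so tw(G) ≤ 2. For the lower bound, the 3 vertices {0, 1, 2} are pairwise adjacent, and any tree decomposition puts a clique entirely inside one bag — forcing width ≥ 2. The upper and lower bounds meet at 2, so that is the treewidth.

Treewidth 2.
One optimal decomposition is:
Bags: B1 = {0, 1, 2}
Tree: (single bag)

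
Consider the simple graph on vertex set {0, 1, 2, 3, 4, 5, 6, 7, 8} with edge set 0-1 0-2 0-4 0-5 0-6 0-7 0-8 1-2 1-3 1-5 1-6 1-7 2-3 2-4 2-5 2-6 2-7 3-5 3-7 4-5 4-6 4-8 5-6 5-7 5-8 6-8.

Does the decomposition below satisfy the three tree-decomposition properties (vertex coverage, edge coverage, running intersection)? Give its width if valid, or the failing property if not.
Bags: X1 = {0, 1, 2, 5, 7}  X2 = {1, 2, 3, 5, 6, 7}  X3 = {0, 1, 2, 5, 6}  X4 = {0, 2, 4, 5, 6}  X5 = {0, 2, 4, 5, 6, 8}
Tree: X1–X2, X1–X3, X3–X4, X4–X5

A tree decomposition must satisfy three properties: every vertex lies in some bag; for every edge, both endpoints lie together in some bag; and for every vertex, the bags containing it form a connected subtree. Here bags containing vertex 6 are not connected in the tree, so the decomposition is invalid.

No — bags containing vertex 6 are not connected in the tree.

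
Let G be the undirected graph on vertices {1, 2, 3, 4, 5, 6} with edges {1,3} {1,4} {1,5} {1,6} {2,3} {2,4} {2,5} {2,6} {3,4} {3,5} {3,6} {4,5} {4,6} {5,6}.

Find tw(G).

A width-4 tree decomposition is:
Bags: B1 = {2, 3, 4, 5, 6}  B2 = {1, 3, 4, 5, 6}
Tree: B1–B2
The largest bag has 5 vertices, giving width 4; this decomposition certifies tw(G) ≤ 4. Conversely, {1, 3, 4, 5, 6} is a clique of size 5, and the vertices of any clique must share a bag in every tree decomposition; so some bag has ≥ 5 vertices and tw(G) ≥ 4. Combining the bounds, tw(G) = 4.

4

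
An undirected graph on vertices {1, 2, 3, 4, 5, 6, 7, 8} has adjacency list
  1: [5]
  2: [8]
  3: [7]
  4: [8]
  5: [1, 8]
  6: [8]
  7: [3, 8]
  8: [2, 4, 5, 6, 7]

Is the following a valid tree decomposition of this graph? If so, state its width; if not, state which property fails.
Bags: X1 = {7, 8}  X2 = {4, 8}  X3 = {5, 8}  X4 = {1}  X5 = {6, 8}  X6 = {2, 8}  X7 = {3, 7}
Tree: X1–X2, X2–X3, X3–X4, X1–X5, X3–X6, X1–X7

No — edge (5,1) lies in no bag.

A tree decomposition must satisfy three properties: every vertex lies in some bag; for every edge, both endpoints lie together in some bag; and for every vertex, the bags containing it form a connected subtree. Here edge (5,1) lies in no bag, so the decomposition is invalid.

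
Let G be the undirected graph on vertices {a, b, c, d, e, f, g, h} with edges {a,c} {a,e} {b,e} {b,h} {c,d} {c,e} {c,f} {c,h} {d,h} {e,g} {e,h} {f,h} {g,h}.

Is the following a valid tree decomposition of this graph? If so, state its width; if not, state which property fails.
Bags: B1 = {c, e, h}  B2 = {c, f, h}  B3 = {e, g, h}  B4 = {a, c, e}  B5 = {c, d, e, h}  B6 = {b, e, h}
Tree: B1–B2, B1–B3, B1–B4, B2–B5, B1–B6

No — bags containing vertex e are not connected in the tree.

A tree decomposition must satisfy three properties: every vertex lies in some bag; for every edge, both endpoints lie together in some bag; and for every vertex, the bags containing it form a connected subtree. Here bags containing vertex e are not connected in the tree, so the decomposition is invalid.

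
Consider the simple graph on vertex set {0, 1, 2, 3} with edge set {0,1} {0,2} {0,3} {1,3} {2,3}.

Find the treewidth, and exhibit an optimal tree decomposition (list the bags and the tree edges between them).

The largest bag has 3 vertices, giving width 2; this decomposition certifies tw(G) ≤ 2. Conversely, {0, 1, 3} is a clique of size 3, and the vertices of any clique must share a bag in every tree decomposition; so some bag has ≥ 3 vertices and tw(G) ≥ 2. Therefore the treewidth is 2.

Treewidth 2.
Bags: B1 = {0, 2, 3}  B2 = {0, 1, 3}
Tree: B1–B2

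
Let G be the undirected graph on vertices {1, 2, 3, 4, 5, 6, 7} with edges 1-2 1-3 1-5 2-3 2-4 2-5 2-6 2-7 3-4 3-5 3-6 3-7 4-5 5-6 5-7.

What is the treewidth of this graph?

A width-3 tree decomposition is:
Bags: B1 = {2, 3, 4, 5}  B2 = {1, 2, 3, 5}  B3 = {2, 3, 5, 7}  B4 = {2, 3, 5, 6}
Tree: B1–B2, B2–B3, B2–B4
Every bag has size at most 4, so the width is 4 − 1 = 3 and tw(G) ≤ 3. Conversely, {1, 2, 3, 5} is a clique of size 4, and the vertices of any clique must share a bag in every tree decomposition; so some bag has ≥ 4 vertices and tw(G) ≥ 3. The upper and lower bounds meet at 3, so that is the treewidth.

3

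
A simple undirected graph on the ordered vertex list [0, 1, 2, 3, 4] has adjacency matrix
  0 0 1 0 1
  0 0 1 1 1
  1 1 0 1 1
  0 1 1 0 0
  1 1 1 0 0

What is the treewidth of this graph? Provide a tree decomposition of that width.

Treewidth 2.
Bags: B1 = {0, 2, 4}  B2 = {1, 2, 4}  B3 = {1, 2, 3}
Tree: B1–B2, B2–B3

Every bag has size at most 3, so the width is 3 − 1 = 2 and tw(G) ≤ 2. For the lower bound, the 3 vertices {0, 2, 4} are pairwise adjacent, and any tree decomposition puts a clique entirely inside one bag — forcing width ≥ 2. Hence tw(G) = 2 exactly.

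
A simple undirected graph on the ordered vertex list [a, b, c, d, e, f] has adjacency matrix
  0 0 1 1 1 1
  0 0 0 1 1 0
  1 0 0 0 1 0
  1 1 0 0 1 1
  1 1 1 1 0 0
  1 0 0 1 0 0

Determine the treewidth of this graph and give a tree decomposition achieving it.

Each bag holds 3 vertices, so the decomposition has width 2, which upper-bounds the treewidth. On the other hand G contains the 3-clique {a, d, e}. A clique must lie in a single bag of any decomposition, so no decomposition can have width below 2. Combining the bounds, tw(G) = 2.

Treewidth 2.
One optimal decomposition is:
Bags: B1 = {a, d, f}  B2 = {a, d, e}  B3 = {a, c, e}  B4 = {b, d, e}
Tree: B1–B2, B2–B3, B2–B4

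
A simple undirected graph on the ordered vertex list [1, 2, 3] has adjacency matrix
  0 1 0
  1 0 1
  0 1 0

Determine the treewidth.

A width-1 tree decomposition is:
Bags: B1 = {1, 2}  B2 = {2, 3}
Tree: B1–B2
The largest bag has 2 vertices, giving width 1; this decomposition certifies tw(G) ≤ 1. Any graph with an edge has treewidth ≥ 1, and G has the edge 1–2. Hence tw(G) = 1 exactly.

1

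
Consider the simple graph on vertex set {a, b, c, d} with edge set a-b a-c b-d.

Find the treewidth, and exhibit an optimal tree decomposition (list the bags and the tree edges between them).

Every bag has size at most 2, so the width is 2 − 1 = 1 and tw(G) ≤ 1. G has an edge, so its treewidth is at least 1. Combining the bounds, tw(G) = 1.

Treewidth 1.
Bags: B1 = {a, c}  B2 = {a, b}  B3 = {b, d}
Tree: B1–B2, B2–B3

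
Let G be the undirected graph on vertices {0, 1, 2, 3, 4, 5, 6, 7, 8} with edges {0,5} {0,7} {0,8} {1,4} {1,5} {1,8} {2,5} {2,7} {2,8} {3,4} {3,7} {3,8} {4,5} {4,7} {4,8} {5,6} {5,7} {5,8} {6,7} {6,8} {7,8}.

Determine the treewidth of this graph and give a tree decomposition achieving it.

Treewidth 3.
Bags: B1 = {4, 5, 7, 8}  B2 = {2, 5, 7, 8}  B3 = {1, 4, 5, 8}  B4 = {3, 4, 7, 8}  B5 = {5, 6, 7, 8}  B6 = {0, 5, 7, 8}
Tree: B1–B2, B1–B3, B1–B4, B1–B5, B2–B6

The largest bag has 4 vertices, giving width 3; this decomposition certifies tw(G) ≤ 3. Conversely, {3, 4, 7, 8} is a clique of size 4, and the vertices of any clique must share a bag in every tree decomposition; so some bag has ≥ 4 vertices and tw(G) ≥ 3. Hence tw(G) = 3 exactly.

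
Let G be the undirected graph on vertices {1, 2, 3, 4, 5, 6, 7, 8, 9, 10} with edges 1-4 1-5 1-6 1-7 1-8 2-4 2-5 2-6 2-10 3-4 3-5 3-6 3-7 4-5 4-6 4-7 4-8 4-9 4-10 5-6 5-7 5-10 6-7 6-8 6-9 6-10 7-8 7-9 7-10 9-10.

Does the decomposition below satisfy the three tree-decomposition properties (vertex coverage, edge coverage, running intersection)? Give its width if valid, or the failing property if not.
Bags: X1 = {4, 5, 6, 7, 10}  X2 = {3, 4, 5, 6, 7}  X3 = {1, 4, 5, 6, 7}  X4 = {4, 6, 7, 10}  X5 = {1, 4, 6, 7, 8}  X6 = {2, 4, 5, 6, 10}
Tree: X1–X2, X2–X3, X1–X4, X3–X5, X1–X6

A tree decomposition must satisfy three properties: every vertex lies in some bag; for every edge, both endpoints lie together in some bag; and for every vertex, the bags containing it form a connected subtree. Here vertex 9 appears in no bag, so the decomposition is invalid.

No — vertex 9 appears in no bag.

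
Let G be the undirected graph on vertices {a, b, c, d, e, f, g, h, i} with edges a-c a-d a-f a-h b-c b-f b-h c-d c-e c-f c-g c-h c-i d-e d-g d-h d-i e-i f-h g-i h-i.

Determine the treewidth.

A width-3 tree decomposition is:
Bags: B1 = {c, d, h, i}  B2 = {a, c, d, h}  B3 = {a, c, f, h}  B4 = {b, c, f, h}  B5 = {c, d, g, i}  B6 = {c, d, e, i}
Tree: B1–B2, B2–B3, B3–B4, B1–B5, B1–B6
Each bag holds 4 vertices, so the decomposition has width 3, which upper-bounds the treewidth. On the other hand G contains the 4-clique {a, c, d, h}. A clique must lie in a single bag of any decomposition, so no decomposition can have width below 3. Therefore the treewidth is 3.

3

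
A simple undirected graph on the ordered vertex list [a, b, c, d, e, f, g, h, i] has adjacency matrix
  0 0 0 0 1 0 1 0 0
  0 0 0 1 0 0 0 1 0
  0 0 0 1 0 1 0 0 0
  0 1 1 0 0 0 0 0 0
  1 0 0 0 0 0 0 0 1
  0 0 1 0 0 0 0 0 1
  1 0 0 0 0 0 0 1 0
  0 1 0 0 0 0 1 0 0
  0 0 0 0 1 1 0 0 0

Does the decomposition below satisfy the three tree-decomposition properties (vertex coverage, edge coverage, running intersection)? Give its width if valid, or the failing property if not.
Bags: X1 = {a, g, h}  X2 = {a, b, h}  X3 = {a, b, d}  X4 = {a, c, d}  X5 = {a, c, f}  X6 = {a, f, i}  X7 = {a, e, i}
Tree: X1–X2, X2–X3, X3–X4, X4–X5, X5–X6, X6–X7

Yes; width 2.

Vertex coverage: the bags together contain {a, b, c, d, e, f, g, h, i}, the full vertex set. Edge coverage: each edge of G has both endpoints in at least one bag. Running intersection: for every vertex, the bags containing it form a connected subtree. All three properties hold, so this is a valid tree decomposition of width max|bag| − 1 = 2, and hence tw(G) ≤ 2.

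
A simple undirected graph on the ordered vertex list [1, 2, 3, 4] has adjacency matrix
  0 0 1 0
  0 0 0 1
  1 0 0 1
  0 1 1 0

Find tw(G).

1

A width-1 tree decomposition is:
Bags: B1 = {2, 4}  B2 = {3, 4}  B3 = {1, 3}
Tree: B1–B2, B2–B3
Every bag has size at most 2, so the width is 2 − 1 = 1 and tw(G) ≤ 1. Since G has at least one edge (e.g. 2–4), it is not an edgeless graph, so tw(G) ≥ 1. Hence tw(G) = 1 exactly.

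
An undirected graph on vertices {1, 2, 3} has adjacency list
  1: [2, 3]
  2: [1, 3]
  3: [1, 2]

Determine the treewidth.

2

A width-2 tree decomposition is:
Bags: B1 = {1, 2, 3}
Tree: (single bag)
With just one bag of size 3, the width is 3 − 1 = 2, so tw(G) ≤ 2. For the lower bound, the 3 vertices {1, 2, 3} are pairwise adjacent, and any tree decomposition puts a clique entirely inside one bag — forcing width ≥ 2. The upper and lower bounds meet at 2, so that is the treewidth.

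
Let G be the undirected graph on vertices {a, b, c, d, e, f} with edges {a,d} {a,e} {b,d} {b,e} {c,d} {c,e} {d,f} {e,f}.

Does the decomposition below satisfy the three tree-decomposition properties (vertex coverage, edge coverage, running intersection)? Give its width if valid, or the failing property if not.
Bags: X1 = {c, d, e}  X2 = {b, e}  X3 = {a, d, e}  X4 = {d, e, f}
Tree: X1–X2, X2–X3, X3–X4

A tree decomposition must satisfy three properties: every vertex lies in some bag; for every edge, both endpoints lie together in some bag; and for every vertex, the bags containing it form a connected subtree. Here edge (d,b) lies in no bag, so the decomposition is invalid.

No — edge (d,b) lies in no bag.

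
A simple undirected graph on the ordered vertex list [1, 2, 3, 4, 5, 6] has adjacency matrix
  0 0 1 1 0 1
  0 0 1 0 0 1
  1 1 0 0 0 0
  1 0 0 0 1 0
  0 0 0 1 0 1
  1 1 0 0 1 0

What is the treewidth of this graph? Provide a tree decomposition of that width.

Treewidth 2.
One optimal decomposition is:
Bags: B1 = {1, 4, 5}  B2 = {1, 5, 6}  B3 = {1, 3, 6}  B4 = {2, 3, 6}
Tree: B1–B2, B2–B3, B3–B4

The largest bag has 3 vertices, giving width 2; this decomposition certifies tw(G) ≤ 2. Since 4–5–6–1–4 is a cycle in G, G is not acyclic. Forests are exactly the graphs of treewidth ≤ 1, so tw(G) ≥ 2. Therefore the treewidth is 2.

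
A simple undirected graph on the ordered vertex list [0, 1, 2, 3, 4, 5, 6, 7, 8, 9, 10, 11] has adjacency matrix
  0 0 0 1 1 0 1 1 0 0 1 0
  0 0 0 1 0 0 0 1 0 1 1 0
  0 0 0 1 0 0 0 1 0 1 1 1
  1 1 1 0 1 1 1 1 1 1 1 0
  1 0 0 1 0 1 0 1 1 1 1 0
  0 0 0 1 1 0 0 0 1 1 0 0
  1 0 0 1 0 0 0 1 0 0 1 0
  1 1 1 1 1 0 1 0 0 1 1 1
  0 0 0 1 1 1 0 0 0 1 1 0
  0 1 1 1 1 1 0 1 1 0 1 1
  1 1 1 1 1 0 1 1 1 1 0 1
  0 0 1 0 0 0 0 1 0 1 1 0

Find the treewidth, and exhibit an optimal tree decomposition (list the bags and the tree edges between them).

The largest bag has 5 vertices, giving width 4; this decomposition certifies tw(G) ≤ 4. On the other hand G contains the 5-clique {2, 7, 9, 10, 11}. A clique must lie in a single bag of any decomposition, so no decomposition can have width below 4. Hence tw(G) = 4 exactly.

Treewidth 4.
Bags: B1 = {3, 4, 7, 9, 10}  B2 = {3, 4, 8, 9, 10}  B3 = {0, 3, 4, 7, 10}  B4 = {2, 3, 7, 9, 10}  B5 = {0, 3, 6, 7, 10}  B6 = {1, 3, 7, 9, 10}  B7 = {2, 7, 9, 10, 11}  B8 = {3, 4, 5, 8, 9}
Tree: B1–B2, B1–B3, B1–B4, B3–B5, B4–B6, B4–B7, B2–B8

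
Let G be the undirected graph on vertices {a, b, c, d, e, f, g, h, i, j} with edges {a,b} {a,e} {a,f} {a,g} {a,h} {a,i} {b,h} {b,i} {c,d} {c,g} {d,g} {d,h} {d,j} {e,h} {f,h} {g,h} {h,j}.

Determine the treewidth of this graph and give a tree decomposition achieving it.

Treewidth 2.
One such decomposition:
Bags: B1 = {a, g, h}  B2 = {d, g, h}  B3 = {a, b, h}  B4 = {c, d, g}  B5 = {a, f, h}  B6 = {a, b, i}  B7 = {d, h, j}  B8 = {a, e, h}
Tree: B1–B2, B1–B3, B2–B4, B3–B5, B3–B6, B2–B7, B5–B8

The largest bag has 3 vertices, giving width 2; this decomposition certifies tw(G) ≤ 2. Conversely, {d, g, h} is a clique of size 3, and the vertices of any clique must share a bag in every tree decomposition; so some bag has ≥ 3 vertices and tw(G) ≥ 2. The upper and lower bounds meet at 2, so that is the treewidth.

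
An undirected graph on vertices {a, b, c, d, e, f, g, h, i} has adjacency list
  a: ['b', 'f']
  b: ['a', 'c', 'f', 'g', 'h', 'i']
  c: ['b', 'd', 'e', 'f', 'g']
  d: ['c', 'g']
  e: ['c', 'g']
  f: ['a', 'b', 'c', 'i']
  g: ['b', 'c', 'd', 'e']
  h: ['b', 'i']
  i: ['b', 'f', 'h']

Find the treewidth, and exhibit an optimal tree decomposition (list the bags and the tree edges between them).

Each bag holds 3 vertices, so the decomposition has width 2, which upper-bounds the treewidth. For the lower bound, the 3 vertices {c, d, g} are pairwise adjacent, and any tree decomposition puts a clique entirely inside one bag — forcing width ≥ 2. Hence tw(G) = 2 exactly.

Treewidth 2.
Bags: B1 = {b, c, f}  B2 = {a, b, f}  B3 = {b, c, g}  B4 = {b, f, i}  B5 = {c, e, g}  B6 = {c, d, g}  B7 = {b, h, i}
Tree: B1–B2, B1–B3, B2–B4, B3–B5, B5–B6, B4–B7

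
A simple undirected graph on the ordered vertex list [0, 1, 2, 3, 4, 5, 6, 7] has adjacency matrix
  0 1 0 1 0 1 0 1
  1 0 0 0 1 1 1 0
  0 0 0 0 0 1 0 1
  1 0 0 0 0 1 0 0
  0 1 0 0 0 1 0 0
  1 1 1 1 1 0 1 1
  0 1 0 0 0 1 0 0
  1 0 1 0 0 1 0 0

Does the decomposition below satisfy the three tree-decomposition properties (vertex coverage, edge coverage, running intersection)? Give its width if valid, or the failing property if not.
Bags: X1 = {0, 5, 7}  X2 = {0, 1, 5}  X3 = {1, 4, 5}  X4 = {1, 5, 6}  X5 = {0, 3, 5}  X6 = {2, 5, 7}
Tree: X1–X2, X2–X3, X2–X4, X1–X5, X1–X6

Yes; width 2.

Vertex coverage: the bags together contain {0, 1, 2, 3, 4, 5, 6, 7}, the full vertex set. Edge coverage: each edge of G has both endpoints in at least one bag. Running intersection: for every vertex, the bags containing it form a connected subtree. All three properties hold, so this is a valid tree decomposition of width max|bag| − 1 = 2, and hence tw(G) ≤ 2.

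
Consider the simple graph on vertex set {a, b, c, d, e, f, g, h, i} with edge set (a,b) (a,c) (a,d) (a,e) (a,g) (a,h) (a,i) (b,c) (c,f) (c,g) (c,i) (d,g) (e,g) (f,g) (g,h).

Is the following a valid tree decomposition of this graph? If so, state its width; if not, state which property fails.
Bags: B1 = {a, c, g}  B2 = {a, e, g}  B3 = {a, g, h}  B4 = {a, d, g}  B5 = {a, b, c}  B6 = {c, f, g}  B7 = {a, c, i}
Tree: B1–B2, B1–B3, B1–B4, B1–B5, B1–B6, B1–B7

Yes; width 2.

Every vertex of G appears in some bag (union = {a, b, c, d, e, f, g, h, i}); every edge is covered by a bag; and for each vertex v the set of bags containing v is connected in the bag tree. The decomposition is therefore valid. The largest bag has 3 vertices, so the width is 2.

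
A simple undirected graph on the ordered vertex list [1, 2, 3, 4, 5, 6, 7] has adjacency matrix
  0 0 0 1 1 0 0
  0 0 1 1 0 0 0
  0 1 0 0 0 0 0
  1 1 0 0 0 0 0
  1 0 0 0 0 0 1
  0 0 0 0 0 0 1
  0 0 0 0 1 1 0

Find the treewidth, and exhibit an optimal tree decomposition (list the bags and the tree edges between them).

The largest bag has 2 vertices, giving width 1; this decomposition certifies tw(G) ≤ 1. G has an edge, so its treewidth is at least 1. Therefore the treewidth is 1.

Treewidth 1.
One optimal decomposition is:
Bags: B1 = {2, 3}  B2 = {2, 4}  B3 = {1, 4}  B4 = {1, 5}  B5 = {5, 7}  B6 = {6, 7}
Tree: B1–B2, B2–B3, B3–B4, B4–B5, B5–B6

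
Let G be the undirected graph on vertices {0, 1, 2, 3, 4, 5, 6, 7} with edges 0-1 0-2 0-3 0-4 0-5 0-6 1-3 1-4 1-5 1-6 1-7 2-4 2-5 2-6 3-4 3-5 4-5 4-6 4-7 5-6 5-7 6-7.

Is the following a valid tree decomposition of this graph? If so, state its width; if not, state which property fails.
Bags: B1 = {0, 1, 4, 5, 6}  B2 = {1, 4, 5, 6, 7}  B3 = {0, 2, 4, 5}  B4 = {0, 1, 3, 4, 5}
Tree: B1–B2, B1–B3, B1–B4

A tree decomposition must satisfy three properties: every vertex lies in some bag; for every edge, both endpoints lie together in some bag; and for every vertex, the bags containing it form a connected subtree. Here edge (6,2) lies in no bag, so the decomposition is invalid.

No — edge (6,2) lies in no bag.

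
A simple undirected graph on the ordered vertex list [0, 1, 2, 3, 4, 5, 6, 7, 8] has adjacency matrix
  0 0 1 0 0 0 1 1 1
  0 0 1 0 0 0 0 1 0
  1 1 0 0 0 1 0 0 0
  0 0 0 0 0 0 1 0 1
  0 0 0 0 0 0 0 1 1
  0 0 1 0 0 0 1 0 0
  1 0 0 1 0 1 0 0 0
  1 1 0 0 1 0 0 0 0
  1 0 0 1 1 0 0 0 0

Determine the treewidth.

A width-3 tree decomposition is:
Bags: B1 = {1, 2, 5, 6}  B2 = {0, 1, 2, 6}  B3 = {0, 1, 6, 7}  B4 = {0, 3, 6, 7}  B5 = {0, 3, 7, 8}  B6 = {3, 4, 7, 8}
Tree: B1–B2, B2–B3, B3–B4, B4–B5, B5–B6
The largest bag has 4 vertices, giving width 3; this decomposition certifies tw(G) ≤ 3. For the lower bound: the 4 vertex sets {1,2,5}, {6}, {0}, {3,4,7,8} are disjoint, each induces a connected subgraph, and every pair is joined by at least one edge of G. Contracting each set to a single vertex therefore yields K_{4} as a minor, and since treewidth is minor-monotone, tw(G) ≥ tw(K_{4}) = 3. Hence tw(G) = 3 exactly.

3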